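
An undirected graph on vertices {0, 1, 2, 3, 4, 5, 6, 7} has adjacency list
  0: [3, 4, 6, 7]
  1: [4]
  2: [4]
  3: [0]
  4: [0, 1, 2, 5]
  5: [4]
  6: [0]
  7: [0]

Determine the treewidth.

1

A width-1 tree decomposition is:
Bags: B1 = {2, 4}  B2 = {0, 4}  B3 = {0, 7}  B4 = {4, 5}  B5 = {0, 3}  B6 = {0, 6}  B7 = {1, 4}
Tree: B1–B2, B2–B3, B1–B4, B2–B5, B5–B6, B2–B7
Each bag holds 2 vertices, so the decomposition has width 1, which upper-bounds the treewidth. Any graph with an edge has treewidth ≥ 1, and G has the edge 4–2. The upper and lower bounds meet at 1, so that is the treewidth.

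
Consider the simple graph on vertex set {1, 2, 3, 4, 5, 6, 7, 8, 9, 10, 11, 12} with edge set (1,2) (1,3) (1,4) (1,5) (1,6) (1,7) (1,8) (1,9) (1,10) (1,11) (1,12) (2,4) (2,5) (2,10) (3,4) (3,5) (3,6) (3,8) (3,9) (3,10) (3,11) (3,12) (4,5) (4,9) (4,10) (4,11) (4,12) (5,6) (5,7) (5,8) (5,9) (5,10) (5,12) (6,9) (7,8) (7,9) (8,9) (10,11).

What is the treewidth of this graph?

A width-4 tree decomposition is:
Bags: B1 = {1, 3, 4, 5, 9}  B2 = {1, 3, 4, 5, 10}  B3 = {1, 2, 4, 5, 10}  B4 = {1, 3, 4, 5, 12}  B5 = {1, 3, 4, 10, 11}  B6 = {1, 3, 5, 8, 9}  B7 = {1, 5, 7, 8, 9}  B8 = {1, 3, 5, 6, 9}
Tree: B1–B2, B2–B3, B1–B4, B2–B5, B1–B6, B6–B7, B1–B8
Each bag holds 5 vertices, so the decomposition has width 4, which upper-bounds the treewidth. On the other hand G contains the 5-clique {1, 3, 4, 10, 11}. A clique must lie in a single bag of any decomposition, so no decomposition can have width below 4. Therefore the treewidth is 4.

4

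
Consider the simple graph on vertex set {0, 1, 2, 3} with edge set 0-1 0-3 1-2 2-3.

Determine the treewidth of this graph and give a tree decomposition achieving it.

Every bag has size at most 3, so the width is 3 − 1 = 2 and tw(G) ≤ 2. For the lower bound, G contains the cycle 1–2–3–0–1, so G is not a forest; only forests have treewidth ≤ 1, hence tw(G) ≥ 2. Hence tw(G) = 2 exactly.

Treewidth 2.
Bags: B1 = {1, 2, 3}  B2 = {0, 1, 3}
Tree: B1–B2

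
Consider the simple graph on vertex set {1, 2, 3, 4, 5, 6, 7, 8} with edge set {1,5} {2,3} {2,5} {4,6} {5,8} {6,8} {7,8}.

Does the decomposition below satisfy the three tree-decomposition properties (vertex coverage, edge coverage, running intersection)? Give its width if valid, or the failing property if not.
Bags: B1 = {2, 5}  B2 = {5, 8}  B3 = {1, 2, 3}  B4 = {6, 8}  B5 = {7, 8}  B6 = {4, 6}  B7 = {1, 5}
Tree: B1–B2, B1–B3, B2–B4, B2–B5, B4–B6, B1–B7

A tree decomposition must satisfy three properties: every vertex lies in some bag; for every edge, both endpoints lie together in some bag; and for every vertex, the bags containing it form a connected subtree. Here bags containing vertex 1 are not connected in the tree, so the decomposition is invalid.

No — bags containing vertex 1 are not connected in the tree.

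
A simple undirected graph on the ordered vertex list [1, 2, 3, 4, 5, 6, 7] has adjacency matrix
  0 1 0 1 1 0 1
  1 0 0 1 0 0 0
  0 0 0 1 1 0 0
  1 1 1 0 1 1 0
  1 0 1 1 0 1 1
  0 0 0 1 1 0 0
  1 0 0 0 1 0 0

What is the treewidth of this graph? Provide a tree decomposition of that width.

Treewidth 2.
Bags: B1 = {1, 4, 5}  B2 = {1, 5, 7}  B3 = {1, 2, 4}  B4 = {4, 5, 6}  B5 = {3, 4, 5}
Tree: B1–B2, B1–B3, B1–B4, B1–B5

The largest bag has 3 vertices, giving width 2; this decomposition certifies tw(G) ≤ 2. Conversely, {1, 2, 4} is a clique of size 3, and the vertices of any clique must share a bag in every tree decomposition; so some bag has ≥ 3 vertices and tw(G) ≥ 2. The upper and lower bounds meet at 2, so that is the treewidth.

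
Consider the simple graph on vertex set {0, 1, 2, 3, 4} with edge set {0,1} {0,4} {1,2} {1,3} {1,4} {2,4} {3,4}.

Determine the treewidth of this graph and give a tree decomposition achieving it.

The largest bag has 3 vertices, giving width 2; this decomposition certifies tw(G) ≤ 2. On the other hand G contains the 3-clique {0, 1, 4}. A clique must lie in a single bag of any decomposition, so no decomposition can have width below 2. Hence tw(G) = 2 exactly.

Treewidth 2.
One such decomposition:
Bags: B1 = {0, 1, 4}  B2 = {1, 2, 4}  B3 = {1, 3, 4}
Tree: B1–B2, B2–B3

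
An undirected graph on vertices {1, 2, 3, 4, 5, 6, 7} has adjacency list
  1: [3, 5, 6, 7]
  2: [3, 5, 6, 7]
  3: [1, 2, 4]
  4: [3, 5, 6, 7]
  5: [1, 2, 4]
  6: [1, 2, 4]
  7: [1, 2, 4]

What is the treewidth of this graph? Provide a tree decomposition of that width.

The largest bag has 4 vertices, giving width 3; this decomposition certifies tw(G) ≤ 3. For the lower bound: the 4 vertex sets {2,5}, {1,6}, {4}, {3} are disjoint, each induces a connected subgraph, and every pair is joined by at least one edge of G. Contracting each set to a single vertex therefore yields K_{4} as a minor, and since treewidth is minor-monotone, tw(G) ≥ tw(K_{4}) = 3. Hence tw(G) = 3 exactly.

Treewidth 3.
One such decomposition:
Bags: B1 = {1, 2, 4, 5}  B2 = {1, 2, 4, 6}  B3 = {1, 2, 3, 4}  B4 = {1, 2, 4, 7}
Tree: B1–B2, B2–B3, B3–B4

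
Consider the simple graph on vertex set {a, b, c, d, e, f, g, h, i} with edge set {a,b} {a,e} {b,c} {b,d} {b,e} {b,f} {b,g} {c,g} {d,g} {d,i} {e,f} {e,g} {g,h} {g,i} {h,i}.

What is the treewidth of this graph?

A width-2 tree decomposition is:
Bags: B1 = {b, d, g}  B2 = {b, c, g}  B3 = {b, e, g}  B4 = {a, b, e}  B5 = {d, g, i}  B6 = {g, h, i}  B7 = {b, e, f}
Tree: B1–B2, B2–B3, B3–B4, B1–B5, B5–B6, B3–B7
Every bag has size at most 3, so the width is 3 − 1 = 2 and tw(G) ≤ 2. On the other hand G contains the 3-clique {g, h, i}. A clique must lie in a single bag of any decomposition, so no decomposition can have width below 2. Combining the bounds, tw(G) = 2.

2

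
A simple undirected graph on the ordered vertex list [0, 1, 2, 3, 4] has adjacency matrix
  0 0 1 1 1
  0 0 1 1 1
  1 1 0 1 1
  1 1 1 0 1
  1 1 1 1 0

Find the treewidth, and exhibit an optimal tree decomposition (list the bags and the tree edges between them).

Treewidth 3.
Bags: B1 = {0, 2, 3, 4}  B2 = {1, 2, 3, 4}
Tree: B1–B2

Each bag holds 4 vertices, so the decomposition has width 3, which upper-bounds the treewidth. On the other hand G contains the 4-clique {0, 2, 3, 4}. A clique must lie in a single bag of any decomposition, so no decomposition can have width below 3. The upper and lower bounds meet at 3, so that is the treewidth.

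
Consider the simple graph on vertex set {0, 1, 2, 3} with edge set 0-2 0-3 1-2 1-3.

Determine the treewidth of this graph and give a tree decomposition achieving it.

Treewidth 2.
Bags: B1 = {0, 1, 3}  B2 = {0, 1, 2}
Tree: B1–B2

Every bag has size at most 3, so the width is 3 − 1 = 2 and tw(G) ≤ 2. Since 1–3–0–2–1 is a cycle in G, G is not acyclic. Forests are exactly the graphs of treewidth ≤ 1, so tw(G) ≥ 2. Hence tw(G) = 2 exactly.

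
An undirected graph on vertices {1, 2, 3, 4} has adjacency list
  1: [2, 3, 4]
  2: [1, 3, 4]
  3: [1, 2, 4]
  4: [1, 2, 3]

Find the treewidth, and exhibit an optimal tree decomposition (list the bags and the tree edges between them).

With just one bag of size 4, the width is 4 − 1 = 3, so tw(G) ≤ 3. For the lower bound, the 4 vertices {1, 2, 3, 4} are pairwise adjacent, and any tree decomposition puts a clique entirely inside one bag — forcing width ≥ 3. Hence tw(G) = 3 exactly.

Treewidth 3.
One optimal decomposition is:
Bags: B1 = {1, 2, 3, 4}
Tree: (single bag)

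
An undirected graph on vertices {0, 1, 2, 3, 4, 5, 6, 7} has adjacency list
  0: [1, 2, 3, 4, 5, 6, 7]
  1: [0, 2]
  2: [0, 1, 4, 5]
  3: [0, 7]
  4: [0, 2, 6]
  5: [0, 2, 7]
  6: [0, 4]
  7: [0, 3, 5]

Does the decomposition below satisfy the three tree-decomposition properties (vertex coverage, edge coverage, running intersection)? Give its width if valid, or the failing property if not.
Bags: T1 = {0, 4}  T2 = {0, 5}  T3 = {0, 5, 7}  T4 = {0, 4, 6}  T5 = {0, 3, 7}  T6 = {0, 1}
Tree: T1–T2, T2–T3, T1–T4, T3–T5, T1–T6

No — vertex 2 appears in no bag.

A tree decomposition must satisfy three properties: every vertex lies in some bag; for every edge, both endpoints lie together in some bag; and for every vertex, the bags containing it form a connected subtree. Here vertex 2 appears in no bag, so the decomposition is invalid.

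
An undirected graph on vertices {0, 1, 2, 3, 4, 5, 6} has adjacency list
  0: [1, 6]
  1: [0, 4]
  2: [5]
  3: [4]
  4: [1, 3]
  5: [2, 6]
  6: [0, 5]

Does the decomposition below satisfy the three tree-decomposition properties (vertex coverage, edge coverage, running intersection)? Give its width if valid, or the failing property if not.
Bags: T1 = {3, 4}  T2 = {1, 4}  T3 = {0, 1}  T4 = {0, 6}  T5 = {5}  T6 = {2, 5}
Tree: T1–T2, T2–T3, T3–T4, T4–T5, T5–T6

A tree decomposition must satisfy three properties: every vertex lies in some bag; for every edge, both endpoints lie together in some bag; and for every vertex, the bags containing it form a connected subtree. Here edge (6,5) lies in no bag, so the decomposition is invalid.

No — edge (6,5) lies in no bag.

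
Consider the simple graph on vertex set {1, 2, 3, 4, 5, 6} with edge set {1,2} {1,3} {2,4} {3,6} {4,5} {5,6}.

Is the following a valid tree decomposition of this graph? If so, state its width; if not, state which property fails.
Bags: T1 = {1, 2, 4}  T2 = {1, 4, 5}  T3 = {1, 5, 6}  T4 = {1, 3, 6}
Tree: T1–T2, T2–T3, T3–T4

Checking the three conditions: (i) the bags cover all of {1, 2, 3, 4, 5, 6}; (ii) for each edge, some bag contains both endpoints; (iii) the bags containing any fixed vertex form a subtree. All hold, so the decomposition is valid with width 3 − 1 = 2.

Yes; width 2.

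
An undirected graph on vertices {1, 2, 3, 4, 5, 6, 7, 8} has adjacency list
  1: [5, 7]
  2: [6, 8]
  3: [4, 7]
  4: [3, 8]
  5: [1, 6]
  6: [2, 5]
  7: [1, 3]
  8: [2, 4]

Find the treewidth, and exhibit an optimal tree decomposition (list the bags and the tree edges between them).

Each bag holds 3 vertices, so the decomposition has width 2, which upper-bounds the treewidth. The edges 3–7–1–5–6–2–8–4–3 form a cycle, so G is not a tree and its treewidth is at least 2. Hence tw(G) = 2 exactly.

Treewidth 2.
One optimal decomposition is:
Bags: B1 = {1, 3, 7}  B2 = {1, 3, 5}  B3 = {3, 5, 6}  B4 = {2, 3, 6}  B5 = {2, 3, 8}  B6 = {3, 4, 8}
Tree: B1–B2, B2–B3, B3–B4, B4–B5, B5–B6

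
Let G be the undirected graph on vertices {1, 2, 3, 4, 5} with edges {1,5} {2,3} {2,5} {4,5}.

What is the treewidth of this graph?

1

A width-1 tree decomposition is:
Bags: B1 = {4, 5}  B2 = {2, 5}  B3 = {1, 5}  B4 = {2, 3}
Tree: B1–B2, B1–B3, B2–B4
Every bag has size at most 2, so the width is 2 − 1 = 1 and tw(G) ≤ 1. G has an edge, so its treewidth is at least 1. Therefore the treewidth is 1.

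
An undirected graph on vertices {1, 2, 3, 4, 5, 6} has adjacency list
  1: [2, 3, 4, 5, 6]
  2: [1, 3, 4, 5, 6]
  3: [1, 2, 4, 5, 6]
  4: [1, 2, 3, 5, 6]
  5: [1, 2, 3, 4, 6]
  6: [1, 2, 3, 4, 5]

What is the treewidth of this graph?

A width-5 tree decomposition is:
Bags: B1 = {1, 2, 3, 4, 5, 6}
Tree: (single bag)
A single bag containing all 6 vertices is trivially a valid decomposition of width 5. On the other hand G contains the 6-clique {1, 2, 3, 4, 5, 6}. A clique must lie in a single bag of any decomposition, so no decomposition can have width below 5. Combining the bounds, tw(G) = 5.

5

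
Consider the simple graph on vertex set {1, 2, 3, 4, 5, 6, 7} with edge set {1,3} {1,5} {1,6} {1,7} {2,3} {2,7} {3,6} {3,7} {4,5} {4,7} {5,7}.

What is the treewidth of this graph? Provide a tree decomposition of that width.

Treewidth 2.
One such decomposition:
Bags: B1 = {1, 3, 6}  B2 = {1, 3, 7}  B3 = {2, 3, 7}  B4 = {1, 5, 7}  B5 = {4, 5, 7}
Tree: B1–B2, B2–B3, B2–B4, B4–B5

Each bag holds 3 vertices, so the decomposition has width 2, which upper-bounds the treewidth. On the other hand G contains the 3-clique {1, 3, 6}. A clique must lie in a single bag of any decomposition, so no decomposition can have width below 2. Hence tw(G) = 2 exactly.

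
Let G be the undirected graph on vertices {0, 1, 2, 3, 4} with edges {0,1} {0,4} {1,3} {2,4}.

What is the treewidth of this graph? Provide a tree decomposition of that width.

Each bag holds 2 vertices, so the decomposition has width 1, which upper-bounds the treewidth. G has an edge, so its treewidth is at least 1. Therefore the treewidth is 1.

Treewidth 1.
One such decomposition:
Bags: B1 = {1, 3}  B2 = {0, 1}  B3 = {0, 4}  B4 = {2, 4}
Tree: B1–B2, B2–B3, B3–B4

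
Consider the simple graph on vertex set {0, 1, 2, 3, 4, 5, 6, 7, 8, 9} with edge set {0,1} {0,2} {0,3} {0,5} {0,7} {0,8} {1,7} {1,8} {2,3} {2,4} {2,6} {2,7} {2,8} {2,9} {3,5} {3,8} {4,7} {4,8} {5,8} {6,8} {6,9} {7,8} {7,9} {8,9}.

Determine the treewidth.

A width-3 tree decomposition is:
Bags: B1 = {0, 2, 3, 8}  B2 = {0, 2, 7, 8}  B3 = {0, 3, 5, 8}  B4 = {2, 7, 8, 9}  B5 = {0, 1, 7, 8}  B6 = {2, 4, 7, 8}  B7 = {2, 6, 8, 9}
Tree: B1–B2, B1–B3, B2–B4, B2–B5, B2–B6, B4–B7
The largest bag has 4 vertices, giving width 3; this decomposition certifies tw(G) ≤ 3. For the lower bound, the 4 vertices {0, 1, 7, 8} are pairwise adjacent, and any tree decomposition puts a clique entirely inside one bag — forcing width ≥ 3. Therefore the treewidth is 3.

3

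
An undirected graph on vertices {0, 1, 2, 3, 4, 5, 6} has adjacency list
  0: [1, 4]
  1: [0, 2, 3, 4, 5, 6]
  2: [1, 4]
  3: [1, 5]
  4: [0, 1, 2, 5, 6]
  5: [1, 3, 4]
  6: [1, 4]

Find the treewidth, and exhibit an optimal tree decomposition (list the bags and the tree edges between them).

Treewidth 2.
Bags: B1 = {1, 2, 4}  B2 = {1, 4, 6}  B3 = {1, 4, 5}  B4 = {1, 3, 5}  B5 = {0, 1, 4}
Tree: B1–B2, B2–B3, B3–B4, B1–B5

Every bag has size at most 3, so the width is 3 − 1 = 2 and tw(G) ≤ 2. For the lower bound, the 3 vertices {1, 3, 5} are pairwise adjacent, and any tree decomposition puts a clique entirely inside one bag — forcing width ≥ 2. Therefore the treewidth is 2.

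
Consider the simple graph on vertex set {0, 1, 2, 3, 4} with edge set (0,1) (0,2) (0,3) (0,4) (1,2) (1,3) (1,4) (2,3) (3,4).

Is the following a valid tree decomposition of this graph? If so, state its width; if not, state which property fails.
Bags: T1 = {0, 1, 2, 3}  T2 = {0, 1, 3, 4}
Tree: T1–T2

Yes; width 3.

Vertex coverage: the bags together contain {0, 1, 2, 3, 4}, the full vertex set. Edge coverage: each edge of G has both endpoints in at least one bag. Running intersection: for every vertex, the bags containing it form a connected subtree. All three properties hold, so this is a valid tree decomposition of width max|bag| − 1 = 3, and hence tw(G) ≤ 3.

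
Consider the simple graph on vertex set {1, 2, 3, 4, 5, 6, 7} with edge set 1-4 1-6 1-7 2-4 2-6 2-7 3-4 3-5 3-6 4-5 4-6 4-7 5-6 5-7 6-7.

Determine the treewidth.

A width-3 tree decomposition is:
Bags: B1 = {4, 5, 6, 7}  B2 = {1, 4, 6, 7}  B3 = {3, 4, 5, 6}  B4 = {2, 4, 6, 7}
Tree: B1–B2, B1–B3, B2–B4
Each bag holds 4 vertices, so the decomposition has width 3, which upper-bounds the treewidth. On the other hand G contains the 4-clique {3, 4, 5, 6}. A clique must lie in a single bag of any decomposition, so no decomposition can have width below 3. Therefore the treewidth is 3.

3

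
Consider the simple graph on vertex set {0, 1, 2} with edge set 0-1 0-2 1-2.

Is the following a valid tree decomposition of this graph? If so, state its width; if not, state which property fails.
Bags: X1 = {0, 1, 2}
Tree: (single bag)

Yes; width 2.

Vertex coverage: the bags together contain {0, 1, 2}, the full vertex set. Edge coverage: each edge of G has both endpoints in at least one bag. Running intersection: for every vertex, the bags containing it form a connected subtree. All three properties hold, so this is a valid tree decomposition of width max|bag| − 1 = 2, and hence tw(G) ≤ 2.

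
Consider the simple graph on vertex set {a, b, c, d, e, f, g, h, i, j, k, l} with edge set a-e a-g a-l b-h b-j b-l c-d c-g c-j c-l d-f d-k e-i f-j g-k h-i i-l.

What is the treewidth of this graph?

3

A width-3 tree decomposition is:
Bags: B1 = {d, f, j, k}  B2 = {c, d, j, k}  B3 = {c, g, j, k}  B4 = {b, c, g, j}  B5 = {b, c, g, l}  B6 = {a, b, g, l}  B7 = {a, b, h, l}  B8 = {a, h, i, l}  B9 = {a, e, h, i}
Tree: B1–B2, B2–B3, B3–B4, B4–B5, B5–B6, B6–B7, B7–B8, B8–B9
Each bag holds 4 vertices, so the decomposition has width 3, which upper-bounds the treewidth. For the lower bound: the 4 vertex sets {d,f,k}, {j}, {c}, {a,b,g,l} are disjoint, each induces a connected subgraph, and every pair is joined by at least one edge of G. Contracting each set to a single vertex therefore yields K_{4} as a minor, and since treewidth is minor-monotone, tw(G) ≥ tw(K_{4}) = 3. Hence tw(G) = 3 exactly.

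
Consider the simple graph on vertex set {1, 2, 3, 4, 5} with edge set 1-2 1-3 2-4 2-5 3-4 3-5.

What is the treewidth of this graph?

2

A width-2 tree decomposition is:
Bags: B1 = {2, 3, 4}  B2 = {1, 2, 3}  B3 = {2, 3, 5}
Tree: B1–B2, B2–B3
The largest bag has 3 vertices, giving width 2; this decomposition certifies tw(G) ≤ 2. Since 4–3–1–2–4 is a cycle in G, G is not acyclic. Forests are exactly the graphs of treewidth ≤ 1, so tw(G) ≥ 2. Therefore the treewidth is 2.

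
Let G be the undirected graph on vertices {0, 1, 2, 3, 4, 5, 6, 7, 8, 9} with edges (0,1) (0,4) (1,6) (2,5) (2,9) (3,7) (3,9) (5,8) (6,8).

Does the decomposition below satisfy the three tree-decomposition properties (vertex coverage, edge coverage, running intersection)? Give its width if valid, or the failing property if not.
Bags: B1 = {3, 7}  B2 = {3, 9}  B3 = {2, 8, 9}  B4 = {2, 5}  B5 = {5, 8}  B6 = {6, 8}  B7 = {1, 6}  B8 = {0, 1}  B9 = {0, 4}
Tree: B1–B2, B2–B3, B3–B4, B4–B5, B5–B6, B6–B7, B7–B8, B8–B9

A tree decomposition must satisfy three properties: every vertex lies in some bag; for every edge, both endpoints lie together in some bag; and for every vertex, the bags containing it form a connected subtree. Here bags containing vertex 8 are not connected in the tree, so the decomposition is invalid.

No — bags containing vertex 8 are not connected in the tree.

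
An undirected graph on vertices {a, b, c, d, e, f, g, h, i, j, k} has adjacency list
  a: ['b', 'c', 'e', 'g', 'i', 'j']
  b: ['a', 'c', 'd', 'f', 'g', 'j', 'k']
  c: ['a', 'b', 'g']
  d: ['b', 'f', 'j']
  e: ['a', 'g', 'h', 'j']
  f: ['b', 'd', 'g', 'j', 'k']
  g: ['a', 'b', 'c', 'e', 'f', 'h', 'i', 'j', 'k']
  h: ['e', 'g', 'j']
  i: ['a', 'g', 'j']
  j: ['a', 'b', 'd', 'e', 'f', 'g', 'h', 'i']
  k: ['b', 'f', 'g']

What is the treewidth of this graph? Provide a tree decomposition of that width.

Each bag holds 4 vertices, so the decomposition has width 3, which upper-bounds the treewidth. Conversely, {b, d, f, j} is a clique of size 4, and the vertices of any clique must share a bag in every tree decomposition; so some bag has ≥ 4 vertices and tw(G) ≥ 3. Therefore the treewidth is 3.

Treewidth 3.
One such decomposition:
Bags: B1 = {a, e, g, j}  B2 = {a, b, g, j}  B3 = {a, b, c, g}  B4 = {b, f, g, j}  B5 = {b, f, g, k}  B6 = {e, g, h, j}  B7 = {b, d, f, j}  B8 = {a, g, i, j}
Tree: B1–B2, B2–B3, B2–B4, B4–B5, B1–B6, B4–B7, B1–B8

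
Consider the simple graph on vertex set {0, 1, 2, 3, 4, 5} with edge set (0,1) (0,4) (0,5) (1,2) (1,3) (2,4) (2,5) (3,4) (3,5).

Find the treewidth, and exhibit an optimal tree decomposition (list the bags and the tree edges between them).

Treewidth 3.
One optimal decomposition is:
Bags: B1 = {1, 3, 4, 5}  B2 = {1, 2, 4, 5}  B3 = {0, 1, 4, 5}
Tree: B1–B2, B2–B3

Every bag has size at most 4, so the width is 4 − 1 = 3 and tw(G) ≤ 3. For the lower bound: the 4 vertex sets {1,3}, {2,4}, {5}, {0} are disjoint, each induces a connected subgraph, and every pair is joined by at least one edge of G. Contracting each set to a single vertex therefore yields K_{4} as a minor, and since treewidth is minor-monotone, tw(G) ≥ tw(K_{4}) = 3. Hence tw(G) = 3 exactly.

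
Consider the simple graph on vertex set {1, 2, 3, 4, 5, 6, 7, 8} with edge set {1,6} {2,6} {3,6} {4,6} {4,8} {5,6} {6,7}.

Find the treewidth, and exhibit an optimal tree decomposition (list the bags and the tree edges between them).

Treewidth 1.
One such decomposition:
Bags: B1 = {4, 6}  B2 = {3, 6}  B3 = {1, 6}  B4 = {4, 8}  B5 = {5, 6}  B6 = {2, 6}  B7 = {6, 7}
Tree: B1–B2, B1–B3, B1–B4, B2–B5, B1–B6, B2–B7

Every bag has size at most 2, so the width is 2 − 1 = 1 and tw(G) ≤ 1. Any graph with an edge has treewidth ≥ 1, and G has the edge 4–6. Combining the bounds, tw(G) = 1.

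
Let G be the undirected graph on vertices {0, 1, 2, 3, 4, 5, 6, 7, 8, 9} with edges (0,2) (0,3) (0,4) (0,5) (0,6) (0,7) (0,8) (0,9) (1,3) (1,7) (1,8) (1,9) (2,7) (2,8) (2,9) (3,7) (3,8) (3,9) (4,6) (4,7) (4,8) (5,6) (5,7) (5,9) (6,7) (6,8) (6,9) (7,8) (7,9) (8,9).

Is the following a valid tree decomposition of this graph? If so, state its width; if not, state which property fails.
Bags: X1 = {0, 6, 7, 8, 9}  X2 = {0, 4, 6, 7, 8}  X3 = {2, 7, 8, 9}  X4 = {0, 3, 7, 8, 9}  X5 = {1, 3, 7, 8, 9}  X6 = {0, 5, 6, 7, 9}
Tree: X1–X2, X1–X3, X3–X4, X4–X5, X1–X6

A tree decomposition must satisfy three properties: every vertex lies in some bag; for every edge, both endpoints lie together in some bag; and for every vertex, the bags containing it form a connected subtree. Here edge (0,2) lies in no bag, so the decomposition is invalid.

No — edge (0,2) lies in no bag.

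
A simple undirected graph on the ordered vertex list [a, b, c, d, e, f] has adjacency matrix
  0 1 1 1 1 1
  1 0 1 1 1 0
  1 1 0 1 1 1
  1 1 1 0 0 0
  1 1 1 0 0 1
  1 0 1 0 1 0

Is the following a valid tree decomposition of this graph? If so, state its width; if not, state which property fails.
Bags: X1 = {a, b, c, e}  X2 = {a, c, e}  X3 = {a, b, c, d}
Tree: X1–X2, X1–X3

No — vertex f appears in no bag.

A tree decomposition must satisfy three properties: every vertex lies in some bag; for every edge, both endpoints lie together in some bag; and for every vertex, the bags containing it form a connected subtree. Here vertex f appears in no bag, so the decomposition is invalid.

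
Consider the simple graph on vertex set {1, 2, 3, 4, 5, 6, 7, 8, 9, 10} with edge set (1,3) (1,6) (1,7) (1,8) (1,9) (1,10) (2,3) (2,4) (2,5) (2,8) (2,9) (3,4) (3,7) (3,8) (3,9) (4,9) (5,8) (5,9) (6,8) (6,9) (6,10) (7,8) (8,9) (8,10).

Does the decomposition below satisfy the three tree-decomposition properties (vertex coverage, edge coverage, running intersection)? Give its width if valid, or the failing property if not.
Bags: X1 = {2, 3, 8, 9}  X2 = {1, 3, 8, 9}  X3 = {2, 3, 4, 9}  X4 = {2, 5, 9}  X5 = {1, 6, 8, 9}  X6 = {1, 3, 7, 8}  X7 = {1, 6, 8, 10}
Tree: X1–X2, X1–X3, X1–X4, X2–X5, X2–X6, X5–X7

A tree decomposition must satisfy three properties: every vertex lies in some bag; for every edge, both endpoints lie together in some bag; and for every vertex, the bags containing it form a connected subtree. Here edge (8,5) lies in no bag, so the decomposition is invalid.

No — edge (8,5) lies in no bag.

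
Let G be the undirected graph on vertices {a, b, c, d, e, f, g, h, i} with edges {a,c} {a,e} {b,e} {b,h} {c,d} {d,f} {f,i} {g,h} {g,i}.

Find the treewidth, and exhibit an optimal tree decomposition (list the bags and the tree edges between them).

The largest bag has 3 vertices, giving width 2; this decomposition certifies tw(G) ≤ 2. For the lower bound, G contains the cycle f–d–c–a–e–b–h–g–i–f, so G is not a forest; only forests have treewidth ≤ 1, hence tw(G) ≥ 2. Combining the bounds, tw(G) = 2.

Treewidth 2.
Bags: B1 = {c, d, f}  B2 = {a, c, f}  B3 = {a, e, f}  B4 = {b, e, f}  B5 = {b, f, h}  B6 = {f, g, h}  B7 = {f, g, i}
Tree: B1–B2, B2–B3, B3–B4, B4–B5, B5–B6, B6–B7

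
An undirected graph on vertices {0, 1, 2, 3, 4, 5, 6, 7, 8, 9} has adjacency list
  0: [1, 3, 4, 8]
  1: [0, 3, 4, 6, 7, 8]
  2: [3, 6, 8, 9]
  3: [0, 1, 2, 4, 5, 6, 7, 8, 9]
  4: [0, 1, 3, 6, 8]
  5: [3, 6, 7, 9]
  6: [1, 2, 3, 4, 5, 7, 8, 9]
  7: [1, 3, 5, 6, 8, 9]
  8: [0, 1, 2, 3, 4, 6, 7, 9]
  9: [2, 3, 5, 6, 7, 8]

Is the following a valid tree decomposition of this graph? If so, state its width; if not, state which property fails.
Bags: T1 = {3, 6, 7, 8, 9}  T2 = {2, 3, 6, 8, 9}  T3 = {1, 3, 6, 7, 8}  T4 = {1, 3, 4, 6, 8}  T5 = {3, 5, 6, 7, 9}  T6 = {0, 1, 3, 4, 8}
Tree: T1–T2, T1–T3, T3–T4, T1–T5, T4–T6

Yes; width 4.

Vertex coverage: the bags together contain {0, 1, 2, 3, 4, 5, 6, 7, 8, 9}, the full vertex set. Edge coverage: each edge of G has both endpoints in at least one bag. Running intersection: for every vertex, the bags containing it form a connected subtree. All three properties hold, so this is a valid tree decomposition of width max|bag| − 1 = 4, and hence tw(G) ≤ 4.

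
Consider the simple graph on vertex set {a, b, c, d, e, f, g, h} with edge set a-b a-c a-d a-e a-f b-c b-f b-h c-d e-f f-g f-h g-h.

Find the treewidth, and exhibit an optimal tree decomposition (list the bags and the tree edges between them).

Treewidth 2.
One optimal decomposition is:
Bags: B1 = {a, b, c}  B2 = {a, b, f}  B3 = {b, f, h}  B4 = {a, e, f}  B5 = {a, c, d}  B6 = {f, g, h}
Tree: B1–B2, B2–B3, B2–B4, B1–B5, B3–B6

The largest bag has 3 vertices, giving width 2; this decomposition certifies tw(G) ≤ 2. On the other hand G contains the 3-clique {a, c, d}. A clique must lie in a single bag of any decomposition, so no decomposition can have width below 2. The upper and lower bounds meet at 2, so that is the treewidth.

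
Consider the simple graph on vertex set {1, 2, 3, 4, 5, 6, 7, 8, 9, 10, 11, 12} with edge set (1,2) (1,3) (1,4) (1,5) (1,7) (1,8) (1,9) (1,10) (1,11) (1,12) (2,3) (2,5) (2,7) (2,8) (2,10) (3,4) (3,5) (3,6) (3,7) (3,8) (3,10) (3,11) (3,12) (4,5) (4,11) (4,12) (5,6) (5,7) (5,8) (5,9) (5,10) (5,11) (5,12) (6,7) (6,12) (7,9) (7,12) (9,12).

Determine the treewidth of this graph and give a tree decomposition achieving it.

The largest bag has 5 vertices, giving width 4; this decomposition certifies tw(G) ≤ 4. On the other hand G contains the 5-clique {1, 5, 7, 9, 12}. A clique must lie in a single bag of any decomposition, so no decomposition can have width below 4. The upper and lower bounds meet at 4, so that is the treewidth.

Treewidth 4.
Bags: B1 = {1, 2, 3, 5, 7}  B2 = {1, 3, 5, 7, 12}  B3 = {1, 2, 3, 5, 10}  B4 = {3, 5, 6, 7, 12}  B5 = {1, 3, 4, 5, 12}  B6 = {1, 2, 3, 5, 8}  B7 = {1, 5, 7, 9, 12}  B8 = {1, 3, 4, 5, 11}
Tree: B1–B2, B1–B3, B2–B4, B2–B5, B3–B6, B2–B7, B5–B8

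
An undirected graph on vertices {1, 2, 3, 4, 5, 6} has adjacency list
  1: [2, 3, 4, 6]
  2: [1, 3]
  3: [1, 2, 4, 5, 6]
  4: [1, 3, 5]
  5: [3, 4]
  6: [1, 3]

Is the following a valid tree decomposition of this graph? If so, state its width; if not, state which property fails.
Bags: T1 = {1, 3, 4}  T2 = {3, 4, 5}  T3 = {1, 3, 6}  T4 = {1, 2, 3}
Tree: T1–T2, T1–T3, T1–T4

Yes; width 2.

Checking the three conditions: (i) the bags cover all of {1, 2, 3, 4, 5, 6}; (ii) for each edge, some bag contains both endpoints; (iii) the bags containing any fixed vertex form a subtree. All hold, so the decomposition is valid with width 3 − 1 = 2.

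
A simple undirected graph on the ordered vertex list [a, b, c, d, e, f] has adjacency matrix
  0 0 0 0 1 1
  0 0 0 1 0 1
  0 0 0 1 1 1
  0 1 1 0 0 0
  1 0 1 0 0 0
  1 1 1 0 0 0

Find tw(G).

2

A width-2 tree decomposition is:
Bags: B1 = {b, c, d}  B2 = {b, c, f}  B3 = {c, e, f}  B4 = {a, e, f}
Tree: B1–B2, B2–B3, B3–B4
Every bag has size at most 3, so the width is 3 − 1 = 2 and tw(G) ≤ 2. The edges d–b–f–c–d form a cycle, so G is not a tree and its treewidth is at least 2. Combining the bounds, tw(G) = 2.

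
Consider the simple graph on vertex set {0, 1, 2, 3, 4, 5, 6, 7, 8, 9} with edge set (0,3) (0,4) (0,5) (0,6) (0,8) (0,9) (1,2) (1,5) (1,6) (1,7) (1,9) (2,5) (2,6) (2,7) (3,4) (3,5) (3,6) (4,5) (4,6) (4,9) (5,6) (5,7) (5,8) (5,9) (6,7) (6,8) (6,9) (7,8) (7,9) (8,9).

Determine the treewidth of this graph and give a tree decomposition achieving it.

Each bag holds 5 vertices, so the decomposition has width 4, which upper-bounds the treewidth. Conversely, {0, 5, 6, 8, 9} is a clique of size 5, and the vertices of any clique must share a bag in every tree decomposition; so some bag has ≥ 5 vertices and tw(G) ≥ 4. The upper and lower bounds meet at 4, so that is the treewidth.

Treewidth 4.
One such decomposition:
Bags: B1 = {5, 6, 7, 8, 9}  B2 = {1, 5, 6, 7, 9}  B3 = {0, 5, 6, 8, 9}  B4 = {1, 2, 5, 6, 7}  B5 = {0, 4, 5, 6, 9}  B6 = {0, 3, 4, 5, 6}
Tree: B1–B2, B1–B3, B2–B4, B3–B5, B5–B6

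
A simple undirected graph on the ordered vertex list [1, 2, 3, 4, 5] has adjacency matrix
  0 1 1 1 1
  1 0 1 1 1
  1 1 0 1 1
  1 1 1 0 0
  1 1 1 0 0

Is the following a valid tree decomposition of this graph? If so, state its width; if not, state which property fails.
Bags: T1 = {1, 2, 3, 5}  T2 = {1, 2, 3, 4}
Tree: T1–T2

Vertex coverage: the bags together contain {1, 2, 3, 4, 5}, the full vertex set. Edge coverage: each edge of G has both endpoints in at least one bag. Running intersection: for every vertex, the bags containing it form a connected subtree. All three properties hold, so this is a valid tree decomposition of width max|bag| − 1 = 3, and hence tw(G) ≤ 3.

Yes; width 3.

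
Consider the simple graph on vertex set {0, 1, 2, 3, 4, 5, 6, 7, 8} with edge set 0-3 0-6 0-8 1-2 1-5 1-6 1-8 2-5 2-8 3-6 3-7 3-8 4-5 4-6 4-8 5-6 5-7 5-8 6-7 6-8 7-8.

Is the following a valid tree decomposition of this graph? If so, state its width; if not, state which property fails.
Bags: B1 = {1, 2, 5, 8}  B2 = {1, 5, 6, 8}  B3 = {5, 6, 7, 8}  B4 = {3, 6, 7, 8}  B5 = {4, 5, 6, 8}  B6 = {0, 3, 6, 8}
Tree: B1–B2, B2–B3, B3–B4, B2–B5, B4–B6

Yes; width 3.

Checking the three conditions: (i) the bags cover all of {0, 1, 2, 3, 4, 5, 6, 7, 8}; (ii) for each edge, some bag contains both endpoints; (iii) the bags containing any fixed vertex form a subtree. All hold, so the decomposition is valid with width 4 − 1 = 3.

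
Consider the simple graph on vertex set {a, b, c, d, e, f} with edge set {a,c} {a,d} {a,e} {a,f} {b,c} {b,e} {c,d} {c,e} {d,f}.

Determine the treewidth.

2

A width-2 tree decomposition is:
Bags: B1 = {b, c, e}  B2 = {a, c, e}  B3 = {a, c, d}  B4 = {a, d, f}
Tree: B1–B2, B2–B3, B3–B4
The largest bag has 3 vertices, giving width 2; this decomposition certifies tw(G) ≤ 2. For the lower bound, the 3 vertices {a, c, d} are pairwise adjacent, and any tree decomposition puts a clique entirely inside one bag — forcing width ≥ 2. Hence tw(G) = 2 exactly.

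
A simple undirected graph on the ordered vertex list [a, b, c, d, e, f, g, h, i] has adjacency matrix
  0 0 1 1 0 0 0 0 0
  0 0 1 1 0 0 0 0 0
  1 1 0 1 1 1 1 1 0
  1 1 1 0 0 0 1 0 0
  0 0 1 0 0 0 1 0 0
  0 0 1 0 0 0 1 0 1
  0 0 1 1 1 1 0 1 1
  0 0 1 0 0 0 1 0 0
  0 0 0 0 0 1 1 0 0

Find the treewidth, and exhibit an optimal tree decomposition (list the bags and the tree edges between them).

Each bag holds 3 vertices, so the decomposition has width 2, which upper-bounds the treewidth. On the other hand G contains the 3-clique {c, d, g}. A clique must lie in a single bag of any decomposition, so no decomposition can have width below 2. Therefore the treewidth is 2.

Treewidth 2.
Bags: B1 = {c, g, h}  B2 = {c, e, g}  B3 = {c, d, g}  B4 = {c, f, g}  B5 = {a, c, d}  B6 = {b, c, d}  B7 = {f, g, i}
Tree: B1–B2, B1–B3, B3–B4, B3–B5, B3–B6, B4–B7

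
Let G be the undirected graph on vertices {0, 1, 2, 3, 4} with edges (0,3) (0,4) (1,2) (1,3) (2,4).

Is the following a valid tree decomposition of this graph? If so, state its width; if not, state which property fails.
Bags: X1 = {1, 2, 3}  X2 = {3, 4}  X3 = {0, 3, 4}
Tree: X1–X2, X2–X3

A tree decomposition must satisfy three properties: every vertex lies in some bag; for every edge, both endpoints lie together in some bag; and for every vertex, the bags containing it form a connected subtree. Here edge (2,4) lies in no bag, so the decomposition is invalid.

No — edge (2,4) lies in no bag.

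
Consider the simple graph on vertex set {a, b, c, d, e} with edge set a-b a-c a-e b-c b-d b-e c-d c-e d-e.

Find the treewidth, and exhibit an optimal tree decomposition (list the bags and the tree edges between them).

Treewidth 3.
One optimal decomposition is:
Bags: B1 = {b, c, d, e}  B2 = {a, b, c, e}
Tree: B1–B2

The largest bag has 4 vertices, giving width 3; this decomposition certifies tw(G) ≤ 3. For the lower bound, the 4 vertices {b, c, d, e} are pairwise adjacent, and any tree decomposition puts a clique entirely inside one bag — forcing width ≥ 3. Hence tw(G) = 3 exactly.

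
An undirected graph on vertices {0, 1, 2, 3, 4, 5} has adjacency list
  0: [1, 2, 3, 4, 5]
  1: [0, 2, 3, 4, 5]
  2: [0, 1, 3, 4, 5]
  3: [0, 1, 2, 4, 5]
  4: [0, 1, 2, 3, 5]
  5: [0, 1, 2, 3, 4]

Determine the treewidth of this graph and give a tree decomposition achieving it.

Treewidth 5.
One optimal decomposition is:
Bags: B1 = {0, 1, 2, 3, 4, 5}
Tree: (single bag)

A single bag containing all 6 vertices is trivially a valid decomposition of width 5. For the lower bound, the 6 vertices {0, 1, 2, 3, 4, 5} are pairwise adjacent, and any tree decomposition puts a clique entirely inside one bag — forcing width ≥ 5. Hence tw(G) = 5 exactly.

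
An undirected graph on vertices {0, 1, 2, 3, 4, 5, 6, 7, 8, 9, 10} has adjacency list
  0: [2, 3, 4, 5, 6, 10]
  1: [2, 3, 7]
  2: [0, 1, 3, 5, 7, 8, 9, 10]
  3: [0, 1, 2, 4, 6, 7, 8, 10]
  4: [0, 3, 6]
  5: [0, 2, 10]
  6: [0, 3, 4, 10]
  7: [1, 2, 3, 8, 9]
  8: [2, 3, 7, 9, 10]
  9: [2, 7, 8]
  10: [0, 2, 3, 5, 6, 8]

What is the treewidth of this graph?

3

A width-3 tree decomposition is:
Bags: B1 = {2, 3, 7, 8}  B2 = {2, 3, 8, 10}  B3 = {2, 7, 8, 9}  B4 = {0, 2, 3, 10}  B5 = {0, 3, 6, 10}  B6 = {1, 2, 3, 7}  B7 = {0, 2, 5, 10}  B8 = {0, 3, 4, 6}
Tree: B1–B2, B1–B3, B2–B4, B4–B5, B1–B6, B4–B7, B5–B8
The largest bag has 4 vertices, giving width 3; this decomposition certifies tw(G) ≤ 3. Conversely, {2, 7, 8, 9} is a clique of size 4, and the vertices of any clique must share a bag in every tree decomposition; so some bag has ≥ 4 vertices and tw(G) ≥ 3. Hence tw(G) = 3 exactly.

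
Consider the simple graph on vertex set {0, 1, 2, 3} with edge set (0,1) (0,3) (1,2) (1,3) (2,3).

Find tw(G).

A width-2 tree decomposition is:
Bags: B1 = {0, 1, 3}  B2 = {1, 2, 3}
Tree: B1–B2
Each bag holds 3 vertices, so the decomposition has width 2, which upper-bounds the treewidth. On the other hand G contains the 3-clique {0, 1, 3}. A clique must lie in a single bag of any decomposition, so no decomposition can have width below 2. Combining the bounds, tw(G) = 2.

2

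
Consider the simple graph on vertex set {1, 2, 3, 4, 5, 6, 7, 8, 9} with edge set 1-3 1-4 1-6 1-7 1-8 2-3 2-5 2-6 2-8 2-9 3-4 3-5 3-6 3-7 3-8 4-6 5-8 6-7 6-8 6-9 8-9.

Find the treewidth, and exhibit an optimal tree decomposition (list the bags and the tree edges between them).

Each bag holds 4 vertices, so the decomposition has width 3, which upper-bounds the treewidth. Conversely, {2, 6, 8, 9} is a clique of size 4, and the vertices of any clique must share a bag in every tree decomposition; so some bag has ≥ 4 vertices and tw(G) ≥ 3. Combining the bounds, tw(G) = 3.

Treewidth 3.
One such decomposition:
Bags: B1 = {2, 3, 5, 8}  B2 = {2, 3, 6, 8}  B3 = {1, 3, 6, 8}  B4 = {2, 6, 8, 9}  B5 = {1, 3, 4, 6}  B6 = {1, 3, 6, 7}
Tree: B1–B2, B2–B3, B2–B4, B3–B5, B3–B6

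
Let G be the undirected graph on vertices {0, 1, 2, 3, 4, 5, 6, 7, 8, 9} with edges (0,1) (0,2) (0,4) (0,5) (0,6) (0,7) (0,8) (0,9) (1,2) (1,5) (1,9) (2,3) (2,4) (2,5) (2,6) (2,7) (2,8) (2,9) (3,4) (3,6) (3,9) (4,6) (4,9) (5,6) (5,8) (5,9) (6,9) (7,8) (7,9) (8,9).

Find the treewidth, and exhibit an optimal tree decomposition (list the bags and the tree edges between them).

Every bag has size at most 5, so the width is 5 − 1 = 4 and tw(G) ≤ 4. For the lower bound, the 5 vertices {0, 2, 4, 6, 9} are pairwise adjacent, and any tree decomposition puts a clique entirely inside one bag — forcing width ≥ 4. Hence tw(G) = 4 exactly.

Treewidth 4.
Bags: B1 = {0, 1, 2, 5, 9}  B2 = {0, 2, 5, 8, 9}  B3 = {0, 2, 5, 6, 9}  B4 = {0, 2, 4, 6, 9}  B5 = {2, 3, 4, 6, 9}  B6 = {0, 2, 7, 8, 9}
Tree: B1–B2, B2–B3, B3–B4, B4–B5, B2–B6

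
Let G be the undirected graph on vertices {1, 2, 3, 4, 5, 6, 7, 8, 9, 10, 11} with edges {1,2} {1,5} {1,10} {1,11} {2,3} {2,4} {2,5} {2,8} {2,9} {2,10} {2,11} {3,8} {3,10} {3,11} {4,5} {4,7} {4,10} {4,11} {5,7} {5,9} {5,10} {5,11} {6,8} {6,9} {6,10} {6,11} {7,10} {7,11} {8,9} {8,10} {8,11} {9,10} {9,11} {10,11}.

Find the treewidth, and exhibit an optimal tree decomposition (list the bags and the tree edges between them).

Treewidth 4.
One such decomposition:
Bags: B1 = {2, 5, 9, 10, 11}  B2 = {2, 4, 5, 10, 11}  B3 = {4, 5, 7, 10, 11}  B4 = {2, 8, 9, 10, 11}  B5 = {6, 8, 9, 10, 11}  B6 = {2, 3, 8, 10, 11}  B7 = {1, 2, 5, 10, 11}
Tree: B1–B2, B2–B3, B1–B4, B4–B5, B4–B6, B2–B7

The largest bag has 5 vertices, giving width 4; this decomposition certifies tw(G) ≤ 4. Conversely, {2, 8, 9, 10, 11} is a clique of size 5, and the vertices of any clique must share a bag in every tree decomposition; so some bag has ≥ 5 vertices and tw(G) ≥ 4. Combining the bounds, tw(G) = 4.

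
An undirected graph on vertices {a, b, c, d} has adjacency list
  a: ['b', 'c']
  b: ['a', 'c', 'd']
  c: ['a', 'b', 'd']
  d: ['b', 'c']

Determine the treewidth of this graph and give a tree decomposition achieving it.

Every bag has size at most 3, so the width is 3 − 1 = 2 and tw(G) ≤ 2. On the other hand G contains the 3-clique {b, c, d}. A clique must lie in a single bag of any decomposition, so no decomposition can have width below 2. Therefore the treewidth is 2.

Treewidth 2.
One optimal decomposition is:
Bags: B1 = {b, c, d}  B2 = {a, b, c}
Tree: B1–B2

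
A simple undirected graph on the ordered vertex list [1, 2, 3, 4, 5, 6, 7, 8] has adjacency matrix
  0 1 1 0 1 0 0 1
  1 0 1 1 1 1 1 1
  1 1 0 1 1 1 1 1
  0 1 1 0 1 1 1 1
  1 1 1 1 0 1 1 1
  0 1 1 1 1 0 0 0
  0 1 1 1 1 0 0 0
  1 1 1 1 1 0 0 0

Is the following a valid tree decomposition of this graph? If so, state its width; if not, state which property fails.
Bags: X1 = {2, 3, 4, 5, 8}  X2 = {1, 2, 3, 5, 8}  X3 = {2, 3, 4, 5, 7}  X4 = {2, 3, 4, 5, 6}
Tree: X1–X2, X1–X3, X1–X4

Checking the three conditions: (i) the bags cover all of {1, 2, 3, 4, 5, 6, 7, 8}; (ii) for each edge, some bag contains both endpoints; (iii) the bags containing any fixed vertex form a subtree. All hold, so the decomposition is valid with width 5 − 1 = 4.

Yes; width 4.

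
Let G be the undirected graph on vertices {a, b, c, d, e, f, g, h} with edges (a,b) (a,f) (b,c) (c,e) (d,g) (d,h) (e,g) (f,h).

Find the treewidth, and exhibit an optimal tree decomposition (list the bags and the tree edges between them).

Treewidth 2.
Bags: B1 = {b, c, e}  B2 = {b, e, g}  B3 = {b, d, g}  B4 = {b, d, h}  B5 = {b, f, h}  B6 = {a, b, f}
Tree: B1–B2, B2–B3, B3–B4, B4–B5, B5–B6

The largest bag has 3 vertices, giving width 2; this decomposition certifies tw(G) ≤ 2. The edges b–c–e–g–d–h–f–a–b form a cycle, so G is not a tree and its treewidth is at least 2. Therefore the treewidth is 2.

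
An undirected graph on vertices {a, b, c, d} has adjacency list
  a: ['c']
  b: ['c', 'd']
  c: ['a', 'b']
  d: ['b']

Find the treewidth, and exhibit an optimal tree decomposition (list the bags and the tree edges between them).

Treewidth 1.
One optimal decomposition is:
Bags: B1 = {a, c}  B2 = {b, c}  B3 = {b, d}
Tree: B1–B2, B2–B3

The largest bag has 2 vertices, giving width 1; this decomposition certifies tw(G) ≤ 1. Since G has at least one edge (e.g. c–a), it is not an edgeless graph, so tw(G) ≥ 1. Hence tw(G) = 1 exactly.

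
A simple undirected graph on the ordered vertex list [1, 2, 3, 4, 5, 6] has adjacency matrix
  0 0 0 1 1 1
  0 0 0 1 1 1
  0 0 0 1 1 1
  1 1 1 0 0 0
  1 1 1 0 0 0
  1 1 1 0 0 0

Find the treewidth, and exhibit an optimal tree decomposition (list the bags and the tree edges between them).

Each bag holds 4 vertices, so the decomposition has width 3, which upper-bounds the treewidth. For the lower bound: the 4 vertex sets {1,5}, {2,6}, {3}, {4} are disjoint, each induces a connected subgraph, and every pair is joined by at least one edge of G. Contracting each set to a single vertex therefore yields K_{4} as a minor, and since treewidth is minor-monotone, tw(G) ≥ tw(K_{4}) = 3. Hence tw(G) = 3 exactly.

Treewidth 3.
One such decomposition:
Bags: B1 = {1, 2, 3, 5}  B2 = {1, 2, 3, 6}  B3 = {1, 2, 3, 4}
Tree: B1–B2, B2–B3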